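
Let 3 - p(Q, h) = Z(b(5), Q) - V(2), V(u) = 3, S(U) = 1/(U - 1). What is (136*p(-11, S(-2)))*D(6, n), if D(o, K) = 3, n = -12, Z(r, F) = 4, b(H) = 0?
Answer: 816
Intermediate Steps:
S(U) = 1/(-1 + U)
p(Q, h) = 2 (p(Q, h) = 3 - (4 - 1*3) = 3 - (4 - 3) = 3 - 1*1 = 3 - 1 = 2)
(136*p(-11, S(-2)))*D(6, n) = (136*2)*3 = 272*3 = 816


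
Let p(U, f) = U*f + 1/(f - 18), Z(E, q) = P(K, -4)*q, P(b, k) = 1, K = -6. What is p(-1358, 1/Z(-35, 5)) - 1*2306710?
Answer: -1026606837/445 ≈ -2.3070e+6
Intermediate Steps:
Z(E, q) = q (Z(E, q) = 1*q = q)
p(U, f) = 1/(-18 + f) + U*f (p(U, f) = U*f + 1/(-18 + f) = 1/(-18 + f) + U*f)
p(-1358, 1/Z(-35, 5)) - 1*2306710 = (1 - 1358*(1/5)**2 - 18*(-1358)/5)/(-18 + 1/5) - 1*2306710 = (1 - 1358*(1/5)**2 - 18*(-1358)*1/5)/(-18 + 1/5) - 2306710 = (1 - 1358*1/25 + 24444/5)/(-89/5) - 2306710 = -5*(1 - 1358/25 + 24444/5)/89 - 2306710 = -5/89*120887/25 - 2306710 = -120887/445 - 2306710 = -1026606837/445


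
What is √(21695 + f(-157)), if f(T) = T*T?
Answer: 2*√11586 ≈ 215.28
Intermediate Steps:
f(T) = T²
√(21695 + f(-157)) = √(21695 + (-157)²) = √(21695 + 24649) = √46344 = 2*√11586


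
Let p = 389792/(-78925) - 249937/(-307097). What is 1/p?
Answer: -3462518675/14282525157 ≈ -0.24243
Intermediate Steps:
p = -14282525157/3462518675 (p = 389792*(-1/78925) - 249937*(-1/307097) = -389792/78925 + 249937/307097 = -14282525157/3462518675 ≈ -4.1249)
1/p = 1/(-14282525157/3462518675) = -3462518675/14282525157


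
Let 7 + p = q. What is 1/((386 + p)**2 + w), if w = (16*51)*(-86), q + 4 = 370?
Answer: 1/484849 ≈ 2.0625e-6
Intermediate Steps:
q = 366 (q = -4 + 370 = 366)
p = 359 (p = -7 + 366 = 359)
w = -70176 (w = 816*(-86) = -70176)
1/((386 + p)**2 + w) = 1/((386 + 359)**2 - 70176) = 1/(745**2 - 70176) = 1/(555025 - 70176) = 1/484849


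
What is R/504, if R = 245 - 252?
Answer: -1/72 ≈ -0.013889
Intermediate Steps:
R = -7
R/504 = -7/504 = -7*1/504 = -1/72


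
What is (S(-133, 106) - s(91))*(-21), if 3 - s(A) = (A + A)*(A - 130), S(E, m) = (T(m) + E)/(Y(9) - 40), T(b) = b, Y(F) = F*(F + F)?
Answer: 18193329/122 ≈ 1.4913e+5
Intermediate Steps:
Y(F) = 2*F² (Y(F) = F*(2*F) = 2*F²)
S(E, m) = E/122 + m/122 (S(E, m) = (m + E)/(2*9² - 40) = (E + m)/(2*81 - 40) = (E + m)/(162 - 40) = (E + m)/122 = (E + m)*(1/122) = E/122 + m/122)
s(A) = 3 - 2*A*(-130 + A) (s(A) = 3 - (A + A)*(A - 130) = 3 - 2*A*(-130 + A))
(S(-133, 106) - s(91))*(-21) = (((1/122)*(-133) + (1/122)*106) - (3 - 2*91² + 260*91))*(-21) = ((-133/122 + 53/61) - (3 - 2*8281 + 23660))*(-21) = (-27/122 - (3 - 16562 + 23660))*(-21) = (-27/122 - 1*7101)*(-21) = (-27/122 - 7101)*(-21) = -866349/122*(-21) = 18193329/122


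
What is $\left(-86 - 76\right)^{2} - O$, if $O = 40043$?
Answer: $-13799$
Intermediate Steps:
$\left(-86 - 76\right)^{2} - O = \left(-86 - 76\right)^{2} - 40043 = \left(-162\right)^{2} - 40043 = 26244 - 40043 = -13799$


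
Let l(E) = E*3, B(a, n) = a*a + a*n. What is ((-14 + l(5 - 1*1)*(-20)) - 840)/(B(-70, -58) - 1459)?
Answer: -1094/7501 ≈ -0.14585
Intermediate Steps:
B(a, n) = a² + a*n
l(E) = 3*E
((-14 + l(5 - 1*1)*(-20)) - 840)/(B(-70, -58) - 1459) = ((-14 + (3*(5 - 1*1))*(-20)) - 840)/(-70*(-70 - 58) - 1459) = ((-14 + (3*(5 - 1))*(-20)) - 840)/(-70*(-128) - 1459) = ((-14 + (3*4)*(-20)) - 840)/(8960 - 1459) = ((-14 + 12*(-20)) - 840)/7501 = ((-14 - 240) - 840)*(1/7501) = (-254 - 840)*(1/7501) = -1094*1/7501 = -1094/7501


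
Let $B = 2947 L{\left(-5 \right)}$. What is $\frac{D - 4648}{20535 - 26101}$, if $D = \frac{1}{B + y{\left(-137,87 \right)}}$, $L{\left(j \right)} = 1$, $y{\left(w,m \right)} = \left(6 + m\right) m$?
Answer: $\frac{51304623}{61437508} \approx 0.83507$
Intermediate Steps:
$y{\left(w,m \right)} = m \left(6 + m\right)$
$B = 2947$ ($B = 2947 \cdot 1 = 2947$)
$D = \frac{1}{11038}$ ($D = \frac{1}{2947 + 87 \left(6 + 87\right)} = \frac{1}{2947 + 87 \cdot 93} = \frac{1}{2947 + 8091} = \frac{1}{11038} \approx 9.0596 \cdot 10^{-5}$)
$\frac{D - 4648}{20535 - 26101} = \frac{\frac{1}{11038} - 4648}{20535 - 26101} = - \frac{51304623}{11038 \left(-5566\right)} = \left(- \frac{51304623}{11038}\right) \left(- \frac{1}{5566}\right) = \frac{51304623}{61437508}$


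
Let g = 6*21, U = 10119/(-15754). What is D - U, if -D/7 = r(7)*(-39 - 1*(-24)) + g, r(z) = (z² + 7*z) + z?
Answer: 159802941/15754 ≈ 10144.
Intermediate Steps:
r(z) = z² + 8*z
U = -10119/15754 (U = 10119*(-1/15754) = -10119/15754 ≈ -0.64231)
g = 126
D = 10143 (D = -7*((7*(8 + 7))*(-39 - 1*(-24)) + 126) = -7*((7*15)*(-39 + 24) + 126) = -7*(105*(-15) + 126) = -7*(-1575 + 126) = -7*(-1449) = 10143)
D - U = 10143 - 1*(-10119/15754) = 10143 + 10119/15754 = 159802941/15754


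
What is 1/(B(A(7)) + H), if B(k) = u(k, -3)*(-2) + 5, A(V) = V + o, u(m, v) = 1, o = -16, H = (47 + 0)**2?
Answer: 1/2212 ≈ 0.00045208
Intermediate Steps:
H = 2209 (H = 47**2 = 2209)
A(V) = -16 + V (A(V) = V - 16 = -16 + V)
B(k) = 3 (B(k) = 1*(-2) + 5 = -2 + 5 = 3)
1/(B(A(7)) + H) = 1/(3 + 2209) = 1/2212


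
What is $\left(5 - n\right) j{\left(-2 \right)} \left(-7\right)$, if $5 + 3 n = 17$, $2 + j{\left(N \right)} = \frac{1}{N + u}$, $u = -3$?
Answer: $\frac{77}{5} \approx 15.4$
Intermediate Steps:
$j{\left(N \right)} = -2 + \frac{1}{-3 + N}$ ($j{\left(N \right)} = -2 + \frac{1}{N - 3} = -2 + \frac{1}{-3 + N}$)
$n = 4$ ($n = - \frac{5}{3} + \frac{1}{3} \cdot 17 = - \frac{5}{3} + \frac{17}{3} = 4$)
$\left(5 - n\right) j{\left(-2 \right)} \left(-7\right) = \left(5 - 4\right) \frac{7 - -4}{-3 - 2} \left(-7\right) = \left(5 - 4\right) \frac{7 + 4}{-5} \left(-7\right) = 1 \left(\left(- \frac{1}{5}\right) 11\right) \left(-7\right) = 1 \left(- \frac{11}{5}\right) \left(-7\right) = \left(- \frac{11}{5}\right) \left(-7\right) = \frac{77}{5}$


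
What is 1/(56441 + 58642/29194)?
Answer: 14597/823898598 ≈ 1.7717e-5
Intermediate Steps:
1/(56441 + 58642/29194) = 1/(56441 + 58642*(1/29194)) = 1/(56441 + 29321/14597) = 1/(823898598/14597) = 14597/823898598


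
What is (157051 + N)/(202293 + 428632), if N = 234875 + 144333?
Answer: 536259/630925 ≈ 0.84996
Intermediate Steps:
N = 379208
(157051 + N)/(202293 + 428632) = (157051 + 379208)/(202293 + 428632) = 536259/630925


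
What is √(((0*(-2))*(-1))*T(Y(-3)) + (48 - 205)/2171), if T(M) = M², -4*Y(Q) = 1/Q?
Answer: I*√340847/2171 ≈ 0.26892*I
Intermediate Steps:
Y(Q) = -1/(4*Q)
√(((0*(-2))*(-1))*T(Y(-3)) + (48 - 205)/2171) = √(((0*(-2))*(-1))*(-¼/(-3))² + (48 - 205)/2171) = √((0*(-1))*(-¼*(-⅓))² - 157*1/2171) = √(0*(1/12)² - 157/2171) = √(0*(1/144) - 157/2171) = √(0 - 157/2171) = √(-157/2171) = I*√340847/2171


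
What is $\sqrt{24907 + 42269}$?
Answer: $6 \sqrt{1866} \approx 259.18$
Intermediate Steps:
$\sqrt{24907 + 42269} = \sqrt{67176} = 6 \sqrt{1866}$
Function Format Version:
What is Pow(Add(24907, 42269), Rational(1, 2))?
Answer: Mul(6, Pow(1866, Rational(1, 2))) ≈ 259.18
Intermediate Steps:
Pow(Add(24907, 42269), Rational(1, 2)) = Pow(67176, Rational(1, 2)) = Mul(6, Pow(1866, Rational(1, 2)))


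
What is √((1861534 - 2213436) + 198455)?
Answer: I*√153447 ≈ 391.72*I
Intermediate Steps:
√((1861534 - 2213436) + 198455) = √(-351902 + 198455) = √(-153447) = I*√153447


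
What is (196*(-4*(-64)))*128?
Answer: 6422528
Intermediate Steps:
(196*(-4*(-64)))*128 = (196*256)*128 = 50176*128 = 6422528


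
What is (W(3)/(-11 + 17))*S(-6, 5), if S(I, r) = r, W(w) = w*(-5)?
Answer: -25/2 ≈ -12.500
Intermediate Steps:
W(w) = -5*w
(W(3)/(-11 + 17))*S(-6, 5) = ((-5*3)/(-11 + 17))*5 = -15/6*5 = -15*⅙*5 = -5/2*5 = -25/2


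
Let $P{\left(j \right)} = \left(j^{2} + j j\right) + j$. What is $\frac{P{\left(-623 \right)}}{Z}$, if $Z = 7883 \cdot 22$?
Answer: $\frac{775635}{173426} \approx 4.4724$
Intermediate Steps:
$Z = 173426$
$P{\left(j \right)} = j + 2 j^{2}$ ($P{\left(j \right)} = \left(j^{2} + j^{2}\right) + j = 2 j^{2} + j = j + 2 j^{2}$)
$\frac{P{\left(-623 \right)}}{Z} = \frac{\left(-623\right) \left(1 + 2 \left(-623\right)\right)}{173426} = - 623 \left(1 - 1246\right) \frac{1}{173426} = \left(-623\right) \left(-1245\right) \frac{1}{173426} = 775635 \cdot \frac{1}{173426} = \frac{775635}{173426}$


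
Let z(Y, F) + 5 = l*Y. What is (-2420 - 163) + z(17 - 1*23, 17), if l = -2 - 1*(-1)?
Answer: -2582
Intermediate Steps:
l = -1 (l = -2 + 1 = -1)
z(Y, F) = -5 - Y
(-2420 - 163) + z(17 - 1*23, 17) = (-2420 - 163) + (-5 - (17 - 1*23)) = -2583 + (-5 - (17 - 23)) = -2583 + (-5 - 1*(-6)) = -2583 + (-5 + 6) = -2583 + 1 = -2582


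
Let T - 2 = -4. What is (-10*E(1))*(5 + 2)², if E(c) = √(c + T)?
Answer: -490*I ≈ -490.0*I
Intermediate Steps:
T = -2 (T = 2 - 4 = -2)
E(c) = √(-2 + c) (E(c) = √(c - 2) = √(-2 + c))
(-10*E(1))*(5 + 2)² = (-10*√(-2 + 1))*(5 + 2)² = -10*I*7² = -10*I*49 = -490*I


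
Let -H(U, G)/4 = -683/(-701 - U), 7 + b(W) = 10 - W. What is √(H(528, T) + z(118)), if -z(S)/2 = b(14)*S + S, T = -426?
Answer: 22*√7358023/1229 ≈ 48.557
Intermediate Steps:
b(W) = 3 - W (b(W) = -7 + (10 - W) = 3 - W)
z(S) = 20*S (z(S) = -2*((3 - 1*14)*S + S) = -2*((3 - 14)*S + S) = -2*(-11*S + S) = -(-20)*S = 20*S)
H(U, G) = 2732/(-701 - U) (H(U, G) = -(-2732)/(-701 - U) = 2732/(-701 - U))
√(H(528, T) + z(118)) = √(-2732/(701 + 528) + 20*118) = √(-2732/1229 + 2360) = √(2897708/1229) = 22*√7358023/1229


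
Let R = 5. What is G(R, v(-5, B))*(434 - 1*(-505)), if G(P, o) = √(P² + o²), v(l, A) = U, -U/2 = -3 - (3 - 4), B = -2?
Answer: 939*√41 ≈ 6012.5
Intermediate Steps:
U = 4 (U = -2*(-3 - (3 - 4)) = -2*(-3 - 1*(-1)) = -2*(-3 + 1) = -2*(-2) = 4)
v(l, A) = 4
G(R, v(-5, B))*(434 - 1*(-505)) = √(5² + 4²)*(434 - 1*(-505)) = √(25 + 16)*(434 + 505) = √41*939 = 939*√41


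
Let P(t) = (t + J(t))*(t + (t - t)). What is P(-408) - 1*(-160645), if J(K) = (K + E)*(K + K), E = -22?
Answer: -142831931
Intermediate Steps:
J(K) = 2*K*(-22 + K) (J(K) = (K - 22)*(K + K) = (-22 + K)*(2*K) = 2*K*(-22 + K))
P(t) = t*(t + 2*t*(-22 + t)) (P(t) = (t + 2*t*(-22 + t))*(t + (t - t)) = (t + 2*t*(-22 + t))*(t + 0) = (t + 2*t*(-22 + t))*t = t*(t + 2*t*(-22 + t)))
P(-408) - 1*(-160645) = (-408)**2*(-43 + 2*(-408)) - 1*(-160645) = 166464*(-43 - 816) + 160645 = 166464*(-859) + 160645 = -142992576 + 160645 = -142831931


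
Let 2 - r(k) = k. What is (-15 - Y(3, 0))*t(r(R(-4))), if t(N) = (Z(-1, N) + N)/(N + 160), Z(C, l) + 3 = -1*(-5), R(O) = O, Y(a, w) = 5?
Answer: -80/83 ≈ -0.96386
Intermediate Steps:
Z(C, l) = 2 (Z(C, l) = -3 - 1*(-5) = -3 + 5 = 2)
r(k) = 2 - k
t(N) = (2 + N)/(160 + N) (t(N) = (2 + N)/(N + 160) = (2 + N)/(160 + N))
(-15 - Y(3, 0))*t(r(R(-4))) = (-15 - 1*5)*((2 + (2 - 1*(-4)))/(160 + (2 - 1*(-4)))) = (-15 - 5)*((2 + (2 + 4))/(160 + (2 + 4))) = -20*(2 + 6)/(160 + 6) = -20*8/166 = -10*8/83 = -20*4/83 = -80/83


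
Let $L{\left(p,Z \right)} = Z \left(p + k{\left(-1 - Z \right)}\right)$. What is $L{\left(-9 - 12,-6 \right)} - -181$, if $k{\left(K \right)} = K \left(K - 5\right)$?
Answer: $307$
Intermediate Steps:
$k{\left(K \right)} = K \left(-5 + K\right)$
$L{\left(p,Z \right)} = Z \left(p + \left(-1 - Z\right) \left(-6 - Z\right)\right)$ ($L{\left(p,Z \right)} = Z \left(p + \left(-1 - Z\right) \left(-5 - \left(1 + Z\right)\right)\right) = Z \left(p + \left(-1 - Z\right) \left(-6 - Z\right)\right)$)
$L{\left(-9 - 12,-6 \right)} - -181 = - 6 \left(\left(-9 - 12\right) + \left(1 - 6\right) \left(6 - 6\right)\right) - -181 = - 6 \left(\left(-9 - 12\right) - 0\right) + 181 = - 6 \left(-21 + 0\right) + 181 = \left(-6\right) \left(-21\right) + 181 = 126 + 181 = 307$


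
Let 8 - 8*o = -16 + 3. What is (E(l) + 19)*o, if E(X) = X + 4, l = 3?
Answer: 273/4 ≈ 68.250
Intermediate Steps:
E(X) = 4 + X
o = 21/8 (o = 1 - (-16 + 3)/8 = 1 - ⅛*(-13) = 1 + 13/8 = 21/8 ≈ 2.6250)
(E(l) + 19)*o = ((4 + 3) + 19)*(21/8) = (7 + 19)*(21/8) = 26*(21/8) = 273/4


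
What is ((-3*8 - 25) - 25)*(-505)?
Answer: 37370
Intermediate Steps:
((-3*8 - 25) - 25)*(-505) = ((-24 - 25) - 25)*(-505) = (-49 - 25)*(-505) = -74*(-505) = 37370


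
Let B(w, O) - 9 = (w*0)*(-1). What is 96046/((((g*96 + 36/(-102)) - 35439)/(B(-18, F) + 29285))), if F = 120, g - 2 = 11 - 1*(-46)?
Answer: -47830715908/506181 ≈ -94493.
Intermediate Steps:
g = 59 (g = 2 + (11 - 1*(-46)) = 2 + (11 + 46) = 2 + 57 = 59)
B(w, O) = 9 (B(w, O) = 9 + (w*0)*(-1) = 9 + 0*(-1) = 9 + 0 = 9)
96046/((((g*96 + 36/(-102)) - 35439)/(B(-18, F) + 29285))) = 96046/((((59*96 + 36/(-102)) - 35439)/(9 + 29285))) = 96046/((((5664 + 36*(-1/102)) - 35439)/29294)) = 96046/((((5664 - 6/17) - 35439)*(1/29294))) = 96046/(((96282/17 - 35439)*(1/29294))) = 96046/((-506181/17*1/29294)) = 96046/(-506181/497998) = 96046*(-497998/506181) = -47830715908/506181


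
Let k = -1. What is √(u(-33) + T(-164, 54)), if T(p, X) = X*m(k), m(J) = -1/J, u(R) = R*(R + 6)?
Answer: 3*√105 ≈ 30.741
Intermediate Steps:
u(R) = R*(6 + R)
T(p, X) = X (T(p, X) = X*(-1/(-1)) = X*(-1*(-1)) = X*1 = X)
√(u(-33) + T(-164, 54)) = √(-33*(6 - 33) + 54) = √(-33*(-27) + 54) = √(891 + 54) = √945 = 3*√105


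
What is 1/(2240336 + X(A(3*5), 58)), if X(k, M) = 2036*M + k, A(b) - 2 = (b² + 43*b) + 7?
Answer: 1/2359303 ≈ 4.2385e-7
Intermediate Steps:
A(b) = 9 + b² + 43*b (A(b) = 2 + ((b² + 43*b) + 7) = 2 + (7 + b² + 43*b) = 9 + b² + 43*b)
X(k, M) = k + 2036*M
1/(2240336 + X(A(3*5), 58)) = 1/(2240336 + ((9 + (3*5)² + 43*(3*5)) + 2036*58)) = 1/(2240336 + ((9 + 15² + 43*15) + 118088)) = 1/(2240336 + ((9 + 225 + 645) + 118088)) = 1/(2240336 + (879 + 118088)) = 1/(2240336 + 118967) = 1/2359303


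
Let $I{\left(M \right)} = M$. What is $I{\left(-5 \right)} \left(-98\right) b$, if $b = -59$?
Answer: $-28910$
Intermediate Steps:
$I{\left(-5 \right)} \left(-98\right) b = \left(-5\right) \left(-98\right) \left(-59\right) = 490 \left(-59\right) = -28910$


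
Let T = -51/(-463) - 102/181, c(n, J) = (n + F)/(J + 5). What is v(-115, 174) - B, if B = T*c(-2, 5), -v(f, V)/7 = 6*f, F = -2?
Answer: 404753292/83803 ≈ 4829.8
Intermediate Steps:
c(n, J) = (-2 + n)/(5 + J) (c(n, J) = (n - 2)/(J + 5) = (-2 + n)/(5 + J))
T = -37995/83803 (T = -51*(-1/463) - 102*1/181 = 51/463 - 102/181 = -37995/83803 ≈ -0.45338)
v(f, V) = -42*f
B = 15198/83803 (B = -37995*(-2 - 2)/(83803*(5 + 5)) = -37995*(-4)/(83803*10) = -7599*(-4)/167606 = -37995/83803*(-⅖) = 15198/83803 ≈ 0.18135)
v(-115, 174) - B = -42*(-115) - 1*15198/83803 = 4830 - 15198/83803 = 404753292/83803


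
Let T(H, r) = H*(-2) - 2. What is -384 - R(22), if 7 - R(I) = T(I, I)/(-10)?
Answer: -1932/5 ≈ -386.40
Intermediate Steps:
T(H, r) = -2 - 2*H (T(H, r) = -2*H - 2 = -2 - 2*H)
R(I) = 34/5 - I/5 (R(I) = 7 - (-2 - 2*I)/(-10) = 7 - (-2 - 2*I)*(-1)/10 = 7 - (⅕ + I/5) = 7 + (-⅕ - I/5) = 34/5 - I/5)
-384 - R(22) = -384 - (34/5 - ⅕*22) = -384 - (34/5 - 22/5) = -384 - 1*12/5 = -384 - 12/5 = -1932/5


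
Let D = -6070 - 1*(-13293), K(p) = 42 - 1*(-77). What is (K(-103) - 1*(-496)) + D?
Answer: 7838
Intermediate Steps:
K(p) = 119 (K(p) = 42 + 77 = 119)
D = 7223 (D = -6070 + 13293 = 7223)
(K(-103) - 1*(-496)) + D = (119 - 1*(-496)) + 7223 = (119 + 496) + 7223 = 615 + 7223 = 7838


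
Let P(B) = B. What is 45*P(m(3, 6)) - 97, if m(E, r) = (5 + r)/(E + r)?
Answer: -42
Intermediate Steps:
m(E, r) = (5 + r)/(E + r)
45*P(m(3, 6)) - 97 = 45*((5 + 6)/(3 + 6)) - 97 = 45*(11/9) - 97 = 55 - 97 = -42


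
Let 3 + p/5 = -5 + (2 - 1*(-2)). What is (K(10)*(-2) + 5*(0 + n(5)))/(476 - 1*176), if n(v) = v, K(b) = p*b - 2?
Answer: 143/100 ≈ 1.4300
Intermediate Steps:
p = -20 (p = -15 + 5*(-5 + (2 - 1*(-2))) = -15 + 5*(-5 + (2 + 2)) = -15 + 5*(-5 + 4) = -15 + 5*(-1) = -15 - 5 = -20)
K(b) = -2 - 20*b (K(b) = -20*b - 2 = -2 - 20*b)
(K(10)*(-2) + 5*(0 + n(5)))/(476 - 1*176) = ((-2 - 20*10)*(-2) + 5*(0 + 5))/(476 - 1*176) = ((-2 - 200)*(-2) + 5*5)/(476 - 176) = (-202*(-2) + 25)/300 = (404 + 25)*(1/300) = 429*(1/300) = 143/100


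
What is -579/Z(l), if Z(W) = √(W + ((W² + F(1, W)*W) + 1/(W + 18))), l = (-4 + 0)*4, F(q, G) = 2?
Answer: -193*√834/139 ≈ -40.098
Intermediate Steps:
l = -16 (l = -4*4 = -16)
Z(W) = √(W² + 1/(18 + W) + 3*W) (Z(W) = √(W + ((W² + 2*W) + 1/(W + 18))) = √(W + ((W² + 2*W) + 1/(18 + W))) = √(W + (W² + 1/(18 + W) + 2*W)) = √(W² + 1/(18 + W) + 3*W))
-579/Z(l) = -579*√(18 - 16)/√(1 - 16*(3 - 16)*(18 - 16)) = -579*√2/√(1 - 16*(-13)*2) = -579*√2/√(1 + 416) = -579*√834/417 = -193*√834/139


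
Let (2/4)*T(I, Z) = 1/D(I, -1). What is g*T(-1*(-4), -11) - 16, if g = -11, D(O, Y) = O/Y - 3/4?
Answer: -216/19 ≈ -11.368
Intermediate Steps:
D(O, Y) = -¾ + O/Y (D(O, Y) = O/Y - 3*¼ = O/Y - ¾ = -¾ + O/Y)
T(I, Z) = 2/(-¾ - I) (T(I, Z) = 2/(-¾ + I/(-1)) = 2/(-¾ + I*(-1)) = 2/(-¾ - I))
g*T(-1*(-4), -11) - 16 = -88/(-3 - (-4)*(-4)) - 16 = -88/(-3 - 4*4) - 16 = -88/(-3 - 16) - 16 = -88/(-19) - 16 = -88*(-1)/19 - 16 = -11*(-8/19) - 16 = 88/19 - 16 = -216/19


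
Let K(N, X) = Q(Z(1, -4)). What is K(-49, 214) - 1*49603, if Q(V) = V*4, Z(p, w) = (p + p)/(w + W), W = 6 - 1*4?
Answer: -49607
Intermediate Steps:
W = 2 (W = 6 - 4 = 2)
Z(p, w) = 2*p/(2 + w) (Z(p, w) = (p + p)/(w + 2) = (2*p)/(2 + w) = 2*p/(2 + w))
Q(V) = 4*V
K(N, X) = -4 (K(N, X) = 4*(2*1/(2 - 4)) = 4*(2*1/(-2)) = 4*(2*1*(-½)) = 4*(-1) = -4)
K(-49, 214) - 1*49603 = -4 - 1*49603 = -4 - 49603 = -49607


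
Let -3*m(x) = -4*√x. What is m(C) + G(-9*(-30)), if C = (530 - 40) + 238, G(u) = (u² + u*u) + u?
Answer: 146070 + 8*√182/3 ≈ 1.4611e+5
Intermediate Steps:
G(u) = u + 2*u² (G(u) = (u² + u²) + u = 2*u² + u = u + 2*u²)
C = 728 (C = 490 + 238 = 728)
m(x) = 4*√x/3 (m(x) = -(-4)*√x/3 = 4*√x/3)
m(C) + G(-9*(-30)) = 4*√728/3 + (-9*(-30))*(1 + 2*(-9*(-30))) = 4*(2*√182)/3 + 270*(1 + 2*270) = 8*√182/3 + 270*(1 + 540) = 8*√182/3 + 270*541 = 8*√182/3 + 146070 = 146070 + 8*√182/3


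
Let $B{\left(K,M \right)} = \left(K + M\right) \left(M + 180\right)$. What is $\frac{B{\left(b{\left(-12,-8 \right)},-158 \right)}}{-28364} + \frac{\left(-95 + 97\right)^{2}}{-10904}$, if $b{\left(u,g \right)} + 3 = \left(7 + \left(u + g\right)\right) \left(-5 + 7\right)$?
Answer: $\frac{1398300}{9665033} \approx 0.14468$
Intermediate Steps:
$b{\left(u,g \right)} = 11 + 2 g + 2 u$ ($b{\left(u,g \right)} = -3 + \left(7 + \left(u + g\right)\right) \left(-5 + 7\right) = -3 + \left(7 + \left(g + u\right)\right) 2 = -3 + \left(7 + g + u\right) 2 = -3 + \left(14 + 2 g + 2 u\right) = 11 + 2 g + 2 u$)
$B{\left(K,M \right)} = \left(180 + M\right) \left(K + M\right)$ ($B{\left(K,M \right)} = \left(K + M\right) \left(180 + M\right) = \left(180 + M\right) \left(K + M\right)$)
$\frac{B{\left(b{\left(-12,-8 \right)},-158 \right)}}{-28364} + \frac{\left(-95 + 97\right)^{2}}{-10904} = \frac{\left(-158\right)^{2} + 180 \left(11 + 2 \left(-8\right) + 2 \left(-12\right)\right) + 180 \left(-158\right) + \left(11 + 2 \left(-8\right) + 2 \left(-12\right)\right) \left(-158\right)}{-28364} + \frac{\left(-95 + 97\right)^{2}}{-10904} = \left(24964 + 180 \left(11 - 16 - 24\right) - 28440 + \left(11 - 16 - 24\right) \left(-158\right)\right) \left(- \frac{1}{28364}\right) + 2^{2} \left(- \frac{1}{10904}\right) = \left(24964 + 180 \left(-29\right) - 28440 - -4582\right) \left(- \frac{1}{28364}\right) + 4 \left(- \frac{1}{10904}\right) = \left(24964 - 5220 - 28440 + 4582\right) \left(- \frac{1}{28364}\right) - \frac{1}{2726} = \left(-4114\right) \left(- \frac{1}{28364}\right) - \frac{1}{2726} = \frac{2057}{14182} - \frac{1}{2726} = \frac{1398300}{9665033}$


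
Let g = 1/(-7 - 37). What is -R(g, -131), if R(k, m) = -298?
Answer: 298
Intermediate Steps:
g = -1/44 (g = 1/(-44) = -1/44 ≈ -0.022727)
-R(g, -131) = -1*(-298) = 298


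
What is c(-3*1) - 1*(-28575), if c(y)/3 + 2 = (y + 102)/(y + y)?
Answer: 57039/2 ≈ 28520.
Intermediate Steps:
c(y) = -6 + 3*(102 + y)/(2*y) (c(y) = -6 + 3*((y + 102)/(y + y)) = -6 + 3*((102 + y)/((2*y))) = -6 + 3*((102 + y)*(1/(2*y))) = -6 + 3*((102 + y)/(2*y)) = -6 + 3*(102 + y)/(2*y))
c(-3*1) - 1*(-28575) = (-9/2 + 153/((-3*1))) - 1*(-28575) = (-9/2 + 153/(-3)) + 28575 = (-9/2 + 153*(-⅓)) + 28575 = (-9/2 - 51) + 28575 = -111/2 + 28575 = 57039/2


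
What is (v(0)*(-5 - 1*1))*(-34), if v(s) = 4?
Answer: 816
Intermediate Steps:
(v(0)*(-5 - 1*1))*(-34) = (4*(-5 - 1*1))*(-34) = (4*(-5 - 1))*(-34) = (4*(-6))*(-34) = -24*(-34) = 816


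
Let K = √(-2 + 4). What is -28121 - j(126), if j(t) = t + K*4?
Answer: -28247 - 4*√2 ≈ -28253.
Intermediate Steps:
K = √2 ≈ 1.4142
j(t) = t + 4*√2 (j(t) = t + √2*4 = t + 4*√2)
-28121 - j(126) = -28121 - (126 + 4*√2) = -28121 + (-126 - 4*√2) = -28247 - 4*√2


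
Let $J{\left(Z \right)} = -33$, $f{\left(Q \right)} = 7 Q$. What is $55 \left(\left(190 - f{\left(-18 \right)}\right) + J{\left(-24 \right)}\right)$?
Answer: $15565$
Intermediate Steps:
$55 \left(\left(190 - f{\left(-18 \right)}\right) + J{\left(-24 \right)}\right) = 55 \left(\left(190 - 7 \left(-18\right)\right) - 33\right) = 55 \left(\left(190 - -126\right) - 33\right) = 55 \left(\left(190 + 126\right) - 33\right) = 55 \left(316 - 33\right) = 55 \cdot 283 = 15565$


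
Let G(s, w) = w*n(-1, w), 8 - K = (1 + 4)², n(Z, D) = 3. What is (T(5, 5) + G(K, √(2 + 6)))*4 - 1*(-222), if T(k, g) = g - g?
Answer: 222 + 24*√2 ≈ 255.94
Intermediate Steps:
T(k, g) = 0
K = -17 (K = 8 - (1 + 4)² = 8 - 1*5² = 8 - 1*25 = 8 - 25 = -17)
G(s, w) = 3*w (G(s, w) = w*3 = 3*w)
(T(5, 5) + G(K, √(2 + 6)))*4 - 1*(-222) = (0 + 3*√(2 + 6))*4 - 1*(-222) = (0 + 3*√8)*4 + 222 = (0 + 3*(2*√2))*4 + 222 = (0 + 6*√2)*4 + 222 = (6*√2)*4 + 222 = 24*√2 + 222 = 222 + 24*√2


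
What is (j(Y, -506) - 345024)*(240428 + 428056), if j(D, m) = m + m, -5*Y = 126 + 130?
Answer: -231319529424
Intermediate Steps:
Y = -256/5 (Y = -(126 + 130)/5 = -⅕*256 = -256/5 ≈ -51.200)
j(D, m) = 2*m
(j(Y, -506) - 345024)*(240428 + 428056) = (2*(-506) - 345024)*(240428 + 428056) = (-1012 - 345024)*668484 = -346036*668484 = -231319529424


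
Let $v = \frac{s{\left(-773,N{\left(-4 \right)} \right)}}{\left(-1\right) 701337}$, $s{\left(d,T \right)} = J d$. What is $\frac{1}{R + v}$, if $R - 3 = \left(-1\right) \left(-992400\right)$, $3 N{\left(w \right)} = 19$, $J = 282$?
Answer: $\frac{233779}{232003053599} \approx 1.0077 \cdot 10^{-6}$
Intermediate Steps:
$N{\left(w \right)} = \frac{19}{3}$ ($N{\left(w \right)} = \frac{1}{3} \cdot 19 = \frac{19}{3}$)
$s{\left(d,T \right)} = 282 d$
$v = \frac{72662}{233779}$ ($v = \frac{282 \left(-773\right)}{\left(-1\right) 701337} = - \frac{217986}{-701337} = \left(-217986\right) \left(- \frac{1}{701337}\right) = \frac{72662}{233779} \approx 0.31081$)
$R = 992403$ ($R = 3 - -992400 = 3 + 992400 = 992403$)
$\frac{1}{R + v} = \frac{1}{992403 + \frac{72662}{233779}} = \frac{1}{\frac{232003053599}{233779}} = \frac{233779}{232003053599}$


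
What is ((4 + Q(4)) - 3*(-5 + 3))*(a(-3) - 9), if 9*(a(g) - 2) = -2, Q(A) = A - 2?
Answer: -260/3 ≈ -86.667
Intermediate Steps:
Q(A) = -2 + A
a(g) = 16/9 (a(g) = 2 + (⅑)*(-2) = 2 - 2/9 = 16/9)
((4 + Q(4)) - 3*(-5 + 3))*(a(-3) - 9) = ((4 + (-2 + 4)) - 3*(-5 + 3))*(16/9 - 9) = ((4 + 2) - 3*(-2))*(-65/9) = (6 + 6)*(-65/9) = 12*(-65/9) = -260/3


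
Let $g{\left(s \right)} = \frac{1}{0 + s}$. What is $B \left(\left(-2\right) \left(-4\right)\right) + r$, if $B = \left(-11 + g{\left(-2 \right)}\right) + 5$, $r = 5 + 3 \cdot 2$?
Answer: $-41$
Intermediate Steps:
$r = 11$ ($r = 5 + 6 = 11$)
$g{\left(s \right)} = \frac{1}{s}$
$B = - \frac{13}{2}$ ($B = \left(-11 + \frac{1}{-2}\right) + 5 = \left(-11 - \frac{1}{2}\right) + 5 = - \frac{23}{2} + 5 = - \frac{13}{2} \approx -6.5$)
$B \left(\left(-2\right) \left(-4\right)\right) + r = - \frac{13 \left(\left(-2\right) \left(-4\right)\right)}{2} + 11 = \left(- \frac{13}{2}\right) 8 + 11 = -52 + 11 = -41$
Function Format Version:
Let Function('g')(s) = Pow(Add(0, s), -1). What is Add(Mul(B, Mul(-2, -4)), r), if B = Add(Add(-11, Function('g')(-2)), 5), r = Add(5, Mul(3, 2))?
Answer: -41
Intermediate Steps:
r = 11 (r = Add(5, 6) = 11)
Function('g')(s) = Pow(s, -1)
B = Rational(-13, 2) (B = Add(Add(-11, Pow(-2, -1)), 5) = Add(Add(-11, Rational(-1, 2)), 5) = Add(Rational(-23, 2), 5) = Rational(-13, 2) ≈ -6.5000)
Add(Mul(B, Mul(-2, -4)), r) = Add(Mul(Rational(-13, 2), Mul(-2, -4)), 11) = Add(Mul(Rational(-13, 2), 8), 11) = Add(-52, 11) = -41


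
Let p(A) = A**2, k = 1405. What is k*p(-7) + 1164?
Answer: 70009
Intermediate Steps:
k*p(-7) + 1164 = 1405*(-7)**2 + 1164 = 1405*49 + 1164 = 68845 + 1164 = 70009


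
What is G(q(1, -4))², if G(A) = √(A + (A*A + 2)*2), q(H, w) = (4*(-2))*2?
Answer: 500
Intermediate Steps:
q(H, w) = -16 (q(H, w) = -8*2 = -16)
G(A) = √(4 + A + 2*A²) (G(A) = √(A + (A² + 2)*2) = √(A + (2 + A²)*2) = √(A + (4 + 2*A²)) = √(4 + A + 2*A²))
G(q(1, -4))² = (√(4 - 16 + 2*(-16)²))² = (√(4 - 16 + 2*256))² = (√(4 - 16 + 512))² = (√500)² = (10*√5)² = 500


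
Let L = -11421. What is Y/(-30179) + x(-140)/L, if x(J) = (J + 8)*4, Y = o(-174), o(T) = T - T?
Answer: 176/3807 ≈ 0.046231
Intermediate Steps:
o(T) = 0
Y = 0
x(J) = 32 + 4*J (x(J) = (8 + J)*4 = 32 + 4*J)
Y/(-30179) + x(-140)/L = 0/(-30179) + (32 + 4*(-140))/(-11421) = 0*(-1/30179) + (32 - 560)*(-1/11421) = 0 - 528*(-1/11421) = 0 + 176/3807 = 176/3807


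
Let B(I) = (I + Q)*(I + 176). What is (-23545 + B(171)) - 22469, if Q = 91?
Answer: 44900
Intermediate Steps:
B(I) = (91 + I)*(176 + I) (B(I) = (I + 91)*(I + 176) = (91 + I)*(176 + I))
(-23545 + B(171)) - 22469 = (-23545 + (16016 + 171**2 + 267*171)) - 22469 = (-23545 + (16016 + 29241 + 45657)) - 22469 = (-23545 + 90914) - 22469 = 67369 - 22469 = 44900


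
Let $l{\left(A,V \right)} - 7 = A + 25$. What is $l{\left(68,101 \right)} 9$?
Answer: $900$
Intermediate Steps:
$l{\left(A,V \right)} = 32 + A$ ($l{\left(A,V \right)} = 7 + \left(A + 25\right) = 7 + \left(25 + A\right) = 32 + A$)
$l{\left(68,101 \right)} 9 = \left(32 + 68\right) 9 = 100 \cdot 9 = 900$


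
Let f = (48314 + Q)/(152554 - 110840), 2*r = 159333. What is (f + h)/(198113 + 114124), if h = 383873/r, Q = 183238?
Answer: 34459815730/1037628615258297 ≈ 3.3210e-5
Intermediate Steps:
r = 159333/2 (r = (½)*159333 = 159333/2 ≈ 79667.)
f = 115776/20857 (f = (48314 + 183238)/(152554 - 110840) = 231552/41714 = 231552*(1/41714) = 115776/20857 ≈ 5.5509)
h = 767746/159333 (h = 383873/(159333/2) = 383873*(2/159333) = 767746/159333 ≈ 4.8185)
(f + h)/(198113 + 114124) = (115776/20857 + 767746/159333)/(198113 + 114124) = (34459815730/3323208381)/312237 = (34459815730/3323208381)*(1/312237) = 34459815730/1037628615258297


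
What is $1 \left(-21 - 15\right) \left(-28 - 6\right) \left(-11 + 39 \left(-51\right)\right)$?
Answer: $-2448000$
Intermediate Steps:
$1 \left(-21 - 15\right) \left(-28 - 6\right) \left(-11 + 39 \left(-51\right)\right) = 1 \left(\left(-36\right) \left(-34\right)\right) \left(-11 - 1989\right) = 1 \cdot 1224 \left(-2000\right) = 1224 \left(-2000\right) = -2448000$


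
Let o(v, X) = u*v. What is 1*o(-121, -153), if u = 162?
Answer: -19602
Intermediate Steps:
o(v, X) = 162*v
1*o(-121, -153) = 1*(162*(-121)) = 1*(-19602) = -19602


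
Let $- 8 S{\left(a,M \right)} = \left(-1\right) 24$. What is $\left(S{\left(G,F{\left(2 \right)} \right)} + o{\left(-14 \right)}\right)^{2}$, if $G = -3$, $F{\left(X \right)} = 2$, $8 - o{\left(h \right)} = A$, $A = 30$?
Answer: $361$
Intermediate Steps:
$o{\left(h \right)} = -22$ ($o{\left(h \right)} = 8 - 30 = -22$)
$S{\left(a,M \right)} = 3$ ($S{\left(a,M \right)} = - \frac{\left(-1\right) 24}{8} = \left(- \frac{1}{8}\right) \left(-24\right) = 3$)
$\left(S{\left(G,F{\left(2 \right)} \right)} + o{\left(-14 \right)}\right)^{2} = \left(3 - 22\right)^{2} = \left(-19\right)^{2} = 361$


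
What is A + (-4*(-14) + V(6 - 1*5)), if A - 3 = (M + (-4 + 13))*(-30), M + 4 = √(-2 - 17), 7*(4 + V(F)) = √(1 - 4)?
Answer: -95 - 30*I*√19 + I*√3/7 ≈ -95.0 - 130.52*I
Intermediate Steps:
V(F) = -4 + I*√3/7 (V(F) = -4 + √(1 - 4)/7 = -4 + √(-3)/7 = -4 + (I*√3)/7 = -4 + I*√3/7)
M = -4 + I*√19 (M = -4 + √(-2 - 17) = -4 + √(-19) = -4 + I*√19 ≈ -4.0 + 4.3589*I)
A = -147 - 30*I*√19 (A = 3 + ((-4 + I*√19) + (-4 + 13))*(-30) = 3 + ((-4 + I*√19) + 9)*(-30) = 3 + (5 + I*√19)*(-30) = 3 + (-150 - 30*I*√19) = -147 - 30*I*√19 ≈ -147.0 - 130.77*I)
A + (-4*(-14) + V(6 - 1*5)) = (-147 - 30*I*√19) + (-4*(-14) + (-4 + I*√3/7)) = (-147 - 30*I*√19) + (56 + (-4 + I*√3/7)) = (-147 - 30*I*√19) + (52 + I*√3/7) = -95 - 30*I*√19 + I*√3/7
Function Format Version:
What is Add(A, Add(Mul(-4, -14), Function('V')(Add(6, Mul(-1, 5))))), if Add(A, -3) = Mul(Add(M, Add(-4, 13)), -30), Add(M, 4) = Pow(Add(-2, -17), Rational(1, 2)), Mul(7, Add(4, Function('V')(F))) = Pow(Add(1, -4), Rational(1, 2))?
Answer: Add(-95, Mul(-30, I, Pow(19, Rational(1, 2))), Mul(Rational(1, 7), I, Pow(3, Rational(1, 2)))) ≈ Add(-95.000, Mul(-130.52, I))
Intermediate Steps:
Function('V')(F) = Add(-4, Mul(Rational(1, 7), I, Pow(3, Rational(1, 2)))) (Function('V')(F) = Add(-4, Mul(Rational(1, 7), Pow(Add(1, -4), Rational(1, 2)))) = Add(-4, Mul(Rational(1, 7), Pow(-3, Rational(1, 2)))) = Add(-4, Mul(Rational(1, 7), Mul(I, Pow(3, Rational(1, 2))))) = Add(-4, Mul(Rational(1, 7), I, Pow(3, Rational(1, 2)))))
M = Add(-4, Mul(I, Pow(19, Rational(1, 2)))) (M = Add(-4, Pow(Add(-2, -17), Rational(1, 2))) = Add(-4, Pow(-19, Rational(1, 2))) = Add(-4, Mul(I, Pow(19, Rational(1, 2)))) ≈ Add(-4.0000, Mul(4.3589, I)))
A = Add(-147, Mul(-30, I, Pow(19, Rational(1, 2)))) (A = Add(3, Mul(Add(Add(-4, Mul(I, Pow(19, Rational(1, 2)))), Add(-4, 13)), -30)) = Add(3, Mul(Add(Add(-4, Mul(I, Pow(19, Rational(1, 2)))), 9), -30)) = Add(3, Mul(Add(5, Mul(I, Pow(19, Rational(1, 2)))), -30)) = Add(3, Add(-150, Mul(-30, I, Pow(19, Rational(1, 2))))) = Add(-147, Mul(-30, I, Pow(19, Rational(1, 2)))) ≈ Add(-147.00, Mul(-130.77, I)))
Add(A, Add(Mul(-4, -14), Function('V')(Add(6, Mul(-1, 5))))) = Add(Add(-147, Mul(-30, I, Pow(19, Rational(1, 2)))), Add(Mul(-4, -14), Add(-4, Mul(Rational(1, 7), I, Pow(3, Rational(1, 2)))))) = Add(Add(-147, Mul(-30, I, Pow(19, Rational(1, 2)))), Add(56, Add(-4, Mul(Rational(1, 7), I, Pow(3, Rational(1, 2)))))) = Add(Add(-147, Mul(-30, I, Pow(19, Rational(1, 2)))), Add(52, Mul(Rational(1, 7), I, Pow(3, Rational(1, 2))))) = Add(-95, Mul(-30, I, Pow(19, Rational(1, 2))), Mul(Rational(1, 7), I, Pow(3, Rational(1, 2))))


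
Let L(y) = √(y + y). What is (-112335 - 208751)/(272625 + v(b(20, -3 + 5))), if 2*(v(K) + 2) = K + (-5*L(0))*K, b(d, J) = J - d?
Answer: -160543/136307 ≈ -1.1778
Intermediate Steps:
L(y) = √2*√y (L(y) = √(2*y) = √2*√y)
v(K) = -2 + K/2 (v(K) = -2 + (K + (-5*√2*√0)*K)/2 = -2 + (K + (-5*√2*0)*K)/2 = -2 + (K + (-5*0)*K)/2 = -2 + (K + 0*K)/2 = -2 + (K + 0)/2 = -2 + K/2)
(-112335 - 208751)/(272625 + v(b(20, -3 + 5))) = (-112335 - 208751)/(272625 + (-2 + ((-3 + 5) - 1*20)/2)) = -321086/(272625 + (-2 + (2 - 20)/2)) = -321086/(272625 + (-2 + (½)*(-18))) = -321086/(272625 + (-2 - 9)) = -321086/(272625 - 11) = -321086/272614 = -321086*1/272614 = -160543/136307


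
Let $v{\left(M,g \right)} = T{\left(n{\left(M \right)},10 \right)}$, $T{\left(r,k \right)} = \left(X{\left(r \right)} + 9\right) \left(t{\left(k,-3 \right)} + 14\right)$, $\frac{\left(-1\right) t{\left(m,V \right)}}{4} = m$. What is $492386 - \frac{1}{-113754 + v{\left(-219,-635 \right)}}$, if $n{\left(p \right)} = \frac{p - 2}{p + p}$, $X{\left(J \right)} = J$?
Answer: $\frac{12293029510789}{24966245} \approx 4.9239 \cdot 10^{5}$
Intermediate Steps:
$t{\left(m,V \right)} = - 4 m$
$n{\left(p \right)} = \frac{-2 + p}{2 p}$
$T{\left(r,k \right)} = \left(9 + r\right) \left(14 - 4 k\right)$ ($T{\left(r,k \right)} = \left(r + 9\right) \left(- 4 k + 14\right) = \left(9 + r\right) \left(14 - 4 k\right)$)
$v{\left(M,g \right)} = -234 - \frac{13 \left(-2 + M\right)}{M}$ ($v{\left(M,g \right)} = 126 - 360 + 14 \frac{-2 + M}{2 M} - 40 \frac{-2 + M}{2 M} = 126 - 360 + \frac{7 \left(-2 + M\right)}{M} - \frac{20 \left(-2 + M\right)}{M} = -234 - \frac{13 \left(-2 + M\right)}{M}$)
$492386 - \frac{1}{-113754 + v{\left(-219,-635 \right)}} = 492386 - \frac{1}{-113754 - \left(247 - \frac{26}{-219}\right)} = 492386 - \frac{1}{-113754 + \left(-247 + 26 \left(- \frac{1}{219}\right)\right)} = 492386 - \frac{1}{-113754 - \frac{54119}{219}} = 492386 - \frac{1}{- \frac{24966245}{219}} = 492386 - - \frac{219}{24966245} = 492386 + \frac{219}{24966245} = \frac{12293029510789}{24966245}$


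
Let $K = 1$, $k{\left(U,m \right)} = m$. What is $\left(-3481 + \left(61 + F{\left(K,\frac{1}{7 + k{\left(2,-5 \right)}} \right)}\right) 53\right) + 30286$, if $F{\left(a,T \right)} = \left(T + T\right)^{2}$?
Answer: $30091$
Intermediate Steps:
$F{\left(a,T \right)} = 4 T^{2}$ ($F{\left(a,T \right)} = \left(2 T\right)^{2} = 4 T^{2}$)
$\left(-3481 + \left(61 + F{\left(K,\frac{1}{7 + k{\left(2,-5 \right)}} \right)}\right) 53\right) + 30286 = \left(-3481 + \left(61 + 4 \left(\frac{1}{7 - 5}\right)^{2}\right) 53\right) + 30286 = \left(-3481 + \left(61 + 4 \left(\frac{1}{2}\right)^{2}\right) 53\right) + 30286 = \left(-3481 + \left(61 + \frac{4}{4}\right) 53\right) + 30286 = \left(-3481 + \left(61 + 4 \cdot \frac{1}{4}\right) 53\right) + 30286 = \left(-3481 + \left(61 + 1\right) 53\right) + 30286 = \left(-3481 + 62 \cdot 53\right) + 30286 = \left(-3481 + 3286\right) + 30286 = -195 + 30286 = 30091$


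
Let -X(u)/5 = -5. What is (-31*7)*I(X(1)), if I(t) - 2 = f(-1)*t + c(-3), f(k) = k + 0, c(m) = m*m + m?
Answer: 3689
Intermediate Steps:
c(m) = m + m² (c(m) = m² + m = m + m²)
X(u) = 25 (X(u) = -5*(-5) = 25)
f(k) = k
I(t) = 8 - t (I(t) = 2 + (-t - 3*(1 - 3)) = 2 + (-t - 3*(-2)) = 2 + (-t + 6) = 2 + (6 - t) = 8 - t)
(-31*7)*I(X(1)) = (-31*7)*(8 - 1*25) = -217*(8 - 25) = -217*(-17) = 3689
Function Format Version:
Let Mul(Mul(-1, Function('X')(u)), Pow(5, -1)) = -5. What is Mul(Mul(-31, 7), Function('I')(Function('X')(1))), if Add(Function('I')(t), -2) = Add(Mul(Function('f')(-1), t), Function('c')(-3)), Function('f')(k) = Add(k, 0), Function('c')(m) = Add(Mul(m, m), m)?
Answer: 3689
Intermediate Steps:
Function('c')(m) = Add(m, Pow(m, 2)) (Function('c')(m) = Add(Pow(m, 2), m) = Add(m, Pow(m, 2)))
Function('X')(u) = 25 (Function('X')(u) = Mul(-5, -5) = 25)
Function('f')(k) = k
Function('I')(t) = Add(8, Mul(-1, t)) (Function('I')(t) = Add(2, Add(Mul(-1, t), Mul(-3, Add(1, -3)))) = Add(2, Add(Mul(-1, t), Mul(-3, -2))) = Add(2, Add(Mul(-1, t), 6)) = Add(2, Add(6, Mul(-1, t))) = Add(8, Mul(-1, t)))
Mul(Mul(-31, 7), Function('I')(Function('X')(1))) = Mul(Mul(-31, 7), Add(8, Mul(-1, 25))) = Mul(-217, Add(8, -25)) = Mul(-217, -17) = 3689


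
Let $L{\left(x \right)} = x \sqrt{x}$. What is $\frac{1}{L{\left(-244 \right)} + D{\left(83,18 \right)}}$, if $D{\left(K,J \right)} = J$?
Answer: $\frac{9}{7263554} + \frac{122 i \sqrt{61}}{3631777} \approx 1.2391 \cdot 10^{-6} + 0.00026236 i$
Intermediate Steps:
$L{\left(x \right)} = x^{\frac{3}{2}}$
$\frac{1}{L{\left(-244 \right)} + D{\left(83,18 \right)}} = \frac{1}{\left(-244\right)^{\frac{3}{2}} + 18} = \frac{1}{- 488 i \sqrt{61} + 18} = \frac{1}{18 - 488 i \sqrt{61}}$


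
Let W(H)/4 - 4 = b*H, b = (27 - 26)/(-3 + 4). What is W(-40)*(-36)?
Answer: 5184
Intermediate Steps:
b = 1 (b = 1/1 = 1*1 = 1)
W(H) = 16 + 4*H (W(H) = 16 + 4*(1*H) = 16 + 4*H)
W(-40)*(-36) = (16 + 4*(-40))*(-36) = (16 - 160)*(-36) = -144*(-36) = 5184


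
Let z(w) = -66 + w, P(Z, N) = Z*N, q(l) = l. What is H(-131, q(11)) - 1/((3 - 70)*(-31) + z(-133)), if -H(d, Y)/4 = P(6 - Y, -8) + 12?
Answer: -390625/1878 ≈ -208.00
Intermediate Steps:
P(Z, N) = N*Z
H(d, Y) = 144 - 32*Y (H(d, Y) = -4*(-8*(6 - Y) + 12) = -4*((-48 + 8*Y) + 12) = -4*(-36 + 8*Y) = 144 - 32*Y)
H(-131, q(11)) - 1/((3 - 70)*(-31) + z(-133)) = (144 - 32*11) - 1/((3 - 70)*(-31) + (-66 - 133)) = (144 - 352) - 1/(-67*(-31) - 199) = -208 - 1/(2077 - 199) = -208 - 1/1878 = -390625/1878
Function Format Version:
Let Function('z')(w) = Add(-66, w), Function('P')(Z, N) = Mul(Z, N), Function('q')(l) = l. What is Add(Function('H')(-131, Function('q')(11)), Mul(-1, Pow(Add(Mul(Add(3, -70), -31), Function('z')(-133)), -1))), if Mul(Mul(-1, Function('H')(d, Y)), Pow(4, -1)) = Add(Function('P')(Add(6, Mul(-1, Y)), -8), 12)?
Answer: Rational(-390625, 1878) ≈ -208.00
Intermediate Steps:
Function('P')(Z, N) = Mul(N, Z)
Function('H')(d, Y) = Add(144, Mul(-32, Y)) (Function('H')(d, Y) = Mul(-4, Add(Mul(-8, Add(6, Mul(-1, Y))), 12)) = Mul(-4, Add(Add(-48, Mul(8, Y)), 12)) = Mul(-4, Add(-36, Mul(8, Y))) = Add(144, Mul(-32, Y)))
Add(Function('H')(-131, Function('q')(11)), Mul(-1, Pow(Add(Mul(Add(3, -70), -31), Function('z')(-133)), -1))) = Add(Add(144, Mul(-32, 11)), Mul(-1, Pow(Add(Mul(Add(3, -70), -31), Add(-66, -133)), -1))) = Add(Add(144, -352), Mul(-1, Pow(Add(Mul(-67, -31), -199), -1))) = Add(-208, Mul(-1, Pow(Add(2077, -199), -1))) = Add(-208, Mul(-1, Pow(1878, -1))) = Add(-208, Mul(-1, Rational(1, 1878))) = Add(-208, Rational(-1, 1878)) = Rational(-390625, 1878)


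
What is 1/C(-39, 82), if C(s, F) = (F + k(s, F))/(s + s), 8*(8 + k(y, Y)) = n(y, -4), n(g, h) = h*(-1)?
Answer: -156/149 ≈ -1.0470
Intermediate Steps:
n(g, h) = -h
k(y, Y) = -15/2 (k(y, Y) = -8 + (-1*(-4))/8 = -8 + (⅛)*4 = -8 + ½ = -15/2)
C(s, F) = (-15/2 + F)/(2*s) (C(s, F) = (F - 15/2)/(s + s) = (-15/2 + F)/((2*s)) = (-15/2 + F)*(1/(2*s)) = (-15/2 + F)/(2*s))
1/C(-39, 82) = 1/((¼)*(-15 + 2*82)/(-39)) = 1/((¼)*(-1/39)*(-15 + 164)) = 1/((¼)*(-1/39)*149) = 1/(-149/156) = -156/149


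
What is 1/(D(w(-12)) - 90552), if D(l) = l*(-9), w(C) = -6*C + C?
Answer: -1/91092 ≈ -1.0978e-5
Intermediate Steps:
w(C) = -5*C
D(l) = -9*l
1/(D(w(-12)) - 90552) = 1/(-(-45)*(-12) - 90552) = 1/(-9*60 - 90552) = 1/(-540 - 90552) = 1/(-91092) = -1/91092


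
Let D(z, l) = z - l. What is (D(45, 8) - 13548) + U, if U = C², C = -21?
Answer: -13070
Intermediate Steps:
U = 441 (U = (-21)² = 441)
(D(45, 8) - 13548) + U = ((45 - 1*8) - 13548) + 441 = ((45 - 8) - 13548) + 441 = (37 - 13548) + 441 = -13511 + 441 = -13070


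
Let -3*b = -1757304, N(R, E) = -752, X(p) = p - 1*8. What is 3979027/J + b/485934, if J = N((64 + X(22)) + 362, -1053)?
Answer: -322184001447/60903728 ≈ -5290.1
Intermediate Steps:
X(p) = -8 + p (X(p) = p - 8 = -8 + p)
b = 585768 (b = -⅓*(-1757304) = 585768)
J = -752
3979027/J + b/485934 = 3979027/(-752) + 585768/485934 = 3979027*(-1/752) + 585768*(1/485934) = -3979027/752 + 97628/80989 = -322184001447/60903728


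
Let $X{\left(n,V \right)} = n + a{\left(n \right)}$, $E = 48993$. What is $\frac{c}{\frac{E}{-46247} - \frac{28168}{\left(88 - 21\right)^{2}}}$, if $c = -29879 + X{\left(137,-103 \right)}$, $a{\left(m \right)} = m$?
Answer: $\frac{6146080390715}{1522615073} \approx 4036.5$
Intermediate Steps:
$X{\left(n,V \right)} = 2 n$ ($X{\left(n,V \right)} = n + n = 2 n$)
$c = -29605$ ($c = -29879 + 2 \cdot 137 = -29879 + 274 = -29605$)
$\frac{c}{\frac{E}{-46247} - \frac{28168}{\left(88 - 21\right)^{2}}} = - \frac{29605}{\frac{48993}{-46247} - \frac{28168}{\left(88 - 21\right)^{2}}} = - \frac{29605}{48993 \left(- \frac{1}{46247}\right) - \frac{28168}{67^{2}}} = - \frac{29605}{- \frac{48993}{46247} - \frac{28168}{4489}} = - \frac{29605}{- \frac{1522615073}{207602783}} = \left(-29605\right) \left(- \frac{207602783}{1522615073}\right) = \frac{6146080390715}{1522615073}$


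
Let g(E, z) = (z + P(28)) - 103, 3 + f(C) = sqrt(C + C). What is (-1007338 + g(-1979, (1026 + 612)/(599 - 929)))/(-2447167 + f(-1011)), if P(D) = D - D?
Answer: 1232695769416/2994320505461 + 27704764*I*sqrt(2022)/164687627800355 ≈ 0.41168 + 7.5646e-6*I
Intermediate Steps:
f(C) = -3 + sqrt(2)*sqrt(C) (f(C) = -3 + sqrt(C + C) = -3 + sqrt(2*C) = -3 + sqrt(2)*sqrt(C))
P(D) = 0
g(E, z) = -103 + z (g(E, z) = (z + 0) - 103 = z - 103 = -103 + z)
(-1007338 + g(-1979, (1026 + 612)/(599 - 929)))/(-2447167 + f(-1011)) = (-1007338 + (-103 + (1026 + 612)/(599 - 929)))/(-2447167 + (-3 + sqrt(2)*sqrt(-1011))) = (-1007338 + (-103 + 1638/(-330)))/(-2447167 + (-3 + sqrt(2)*(I*sqrt(1011)))) = (-1007338 + (-103 + 1638*(-1/330)))/(-2447167 + (-3 + I*sqrt(2022))) = (-1007338 + (-103 - 273/55))/(-2447170 + I*sqrt(2022)) = (-1007338 - 5938/55)/(-2447170 + I*sqrt(2022)) = -55409528/(55*(-2447170 + I*sqrt(2022)))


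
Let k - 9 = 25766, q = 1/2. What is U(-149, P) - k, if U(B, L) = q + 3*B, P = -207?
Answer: -52443/2 ≈ -26222.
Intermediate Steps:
q = ½ ≈ 0.50000
k = 25775 (k = 9 + 25766 = 25775)
U(B, L) = ½ + 3*B
U(-149, P) - k = (½ + 3*(-149)) - 1*25775 = (½ - 447) - 25775 = -893/2 - 25775 = -52443/2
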